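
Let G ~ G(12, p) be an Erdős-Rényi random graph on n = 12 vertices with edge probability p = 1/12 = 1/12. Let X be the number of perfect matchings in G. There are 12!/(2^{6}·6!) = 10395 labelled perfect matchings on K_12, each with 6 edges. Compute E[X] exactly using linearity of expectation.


K_12 has 12!/(2^{6}·6!) = 10395 labelled perfect matchings.
For each such perfect matching H, let X_H = 1 if all 6 edges of H are present in G. Then P[X_H = 1] = p^{6} = (1/12)^{6} = 1/2985984.
By linearity of expectation: E[X] = Σ_H E[X_H] = 10395 · p^{6} = 10395 · 1/2985984 = 385/110592.
Numerically: E[X] ≈ 0.003481.

E[X] = 10395 · (1/12)^{6} = 385/110592 ≈ 0.003481.


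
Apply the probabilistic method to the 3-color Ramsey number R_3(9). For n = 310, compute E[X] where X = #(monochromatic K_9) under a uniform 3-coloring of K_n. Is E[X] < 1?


E[X] = C(310, 9) · 3^{1 − 36} = 64802334749614660 · 3^{−35} = 64802334749614660/50031545098999707.
As a reduced fraction: E[X] = 64802334749614660/50031545098999707 ≈ 1.2952295.
Is E[X] < 1? NO.
Since E[X] ≥ 1, the first-moment bound is inconclusive at n = 310; it does NOT by itself certify R_3(9) > 310.

E[X] = 64802334749614660/50031545098999707 ≈ 1.2952295; E[X] ≥ 1; first-moment method inconclusive here.


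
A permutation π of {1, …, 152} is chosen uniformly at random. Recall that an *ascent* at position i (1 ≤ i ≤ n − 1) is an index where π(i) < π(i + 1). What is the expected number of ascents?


Write X = Σ X_I over i = 1, …, 151, with X_I the indicator of one ascent.
There are 151 indicators.
For each fixed i, the pair (π(i), π(i+1)) is a uniformly random ordered pair of distinct values from {1, …, 152}; by symmetry P[π(i) < π(i+1)] = 1/2.
By linearity: E[X] = 151 · (1/2) = (152 − 1) · (1/2) = 151/2 ≈ 75.5000.

E[X] = 151/2 = 75.5000.


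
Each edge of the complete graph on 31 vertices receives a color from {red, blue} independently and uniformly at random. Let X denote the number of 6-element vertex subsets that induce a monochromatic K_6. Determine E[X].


Let X = Σ_S X_S over the C(31, 6) = 736281 subsets S of size 6, where X_S = 1 if the K_6 on S is monochromatic.
For a fixed S, the K_6 on S has C(6, 2) = 15 edges. P[all 15 edges red] = (1/2)^15, and likewise for blue, so P[monochromatic] = 2·(1/2)^15 = 2^{1 − 15} = 1/16384.
By linearity of expectation: E[X] = C(31, 6) · 2^{1 − 15} = 736281 · 1/16384 = 736281/16384.
Numerically: E[X] ≈ 44.939026.

E[X] = C(31,6)·2^(1−C(6,2)) = 736281/16384 ≈ 44.939026.


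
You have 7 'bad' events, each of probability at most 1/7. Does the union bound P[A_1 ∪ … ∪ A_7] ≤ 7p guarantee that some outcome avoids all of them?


Union bound: P[∪_{i=1}^{7} A_i] ≤ Σ_i P[A_i] ≤ 7·p = 7·(1/7) = 1.
Numerically: 1 ≈ 1.0000.
Is 1 < 1? NO.
Since the bound 1 is ≥ 1, the union bound is uninformative here; it does NOT by itself certify existence.

7·p = 1 ≈ 1.0000; existence NOT certified by the union bound.


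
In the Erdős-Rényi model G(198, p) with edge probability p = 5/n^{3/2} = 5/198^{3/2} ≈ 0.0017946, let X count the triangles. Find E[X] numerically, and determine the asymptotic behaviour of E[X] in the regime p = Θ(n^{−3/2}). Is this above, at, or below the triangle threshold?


Number of potential triangles: C(198, 3) = 1274196.
Each occurs with probability p³ ≈ (0.0017946)³ ≈ 5.7798512e-09.
By linearity: E[X] = C(198, 3)·p³ ≈ 1274196 · 5.7798512e-09 ≈ 0.00736.
Since α = 3/2 > 1, p = c/n^{3/2} = o(1/n) is below the triangle threshold p ~ 1/n. Asymptotically E[X] ~ (c³/6)·n^{3(1−α)} = (5³/6)·n^{-1.5} → 0, so by Markov's inequality G has no triangles w.h.p.

E[X] ≈ 0.00736; in regime p = Θ(1/n^{3/2}) E[X] tends to 0 (below the triangle threshold p ~ 1/n).


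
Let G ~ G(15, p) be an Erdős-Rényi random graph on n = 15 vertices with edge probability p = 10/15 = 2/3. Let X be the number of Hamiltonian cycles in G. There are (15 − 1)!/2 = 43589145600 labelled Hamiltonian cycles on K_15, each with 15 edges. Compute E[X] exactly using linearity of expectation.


K_15 has (15 − 1)!/2 = 43589145600 labelled Hamiltonian cycles.
For each such Hamiltonian cycle H, let X_H = 1 if all 15 edges of H are present in G. Then P[X_H = 1] = p^{15} = (2/3)^{15} = 32768/14348907.
By linearity: E[X] = Σ_H E[X_H] = 43589145600 · p^{15} = 43589145600 · 32768/14348907 = 5877897625600/59049.
Numerically: E[X] ≈ 9.9543e+07.

E[X] = 43589145600 · (2/3)^{15} = 5877897625600/59049 ≈ 9.9543e+07.


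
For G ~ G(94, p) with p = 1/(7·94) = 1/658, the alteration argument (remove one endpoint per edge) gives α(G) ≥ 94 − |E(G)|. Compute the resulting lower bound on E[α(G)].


E[|E(G)|] = C(94, 2)·p = 4371 · (1/658) = 93/14.
E[α(G)] ≥ n − E[|E(G)|] = 94 − 93/14 = 1223/14.
Numerically: ≈ 87.35714.
(This is only a lower bound; the true E[α(G)] may be larger.)

E[α(G)] ≥ 1223/14 ≈ 87.35714.


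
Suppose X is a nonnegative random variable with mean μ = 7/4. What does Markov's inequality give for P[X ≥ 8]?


μ = E[X] = 7/4, a = 8.
Markov: P[X ≥ 8] ≤ μ/a = (7/4)/8 = 7/32.
Numerically: ≈ 0.219.
(Since a = 8 > μ = 1.750, the bound 7/32 is < 1 and informative.)

P[X ≥ 8] ≤ 7/32 ≈ 0.219.


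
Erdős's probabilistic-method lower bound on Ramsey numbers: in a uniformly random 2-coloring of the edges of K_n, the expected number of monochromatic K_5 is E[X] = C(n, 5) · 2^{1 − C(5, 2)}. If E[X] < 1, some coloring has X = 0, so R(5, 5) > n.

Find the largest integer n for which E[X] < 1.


We need C(n, 5) · 2^{1 − 10} < 1, i.e. C(n, 5) < 2^{10 − 1} = 512.
Check values of n near the boundary:
  n = 7: C(7, 5) = 21; 21 < 512? YES
  n = 8: C(8, 5) = 56; 56 < 512? YES
  n = 9: C(9, 5) = 126; 126 < 512? YES
  n = 10: C(10, 5) = 252; 252 < 512? YES
  n = 11: C(11, 5) = 462; 462 < 512? YES
  n = 12: C(12, 5) = 792; 792 < 512? NO
  n = 13: C(13, 5) = 1287; 1287 < 512? NO
The largest n with C(n, 5) < 512 is n = 11 (where E[X] = 231/256 ≈ 0.90234). Hence R(5, 5) > 11, i.e. R(5, 5) ≥ 12.

Largest n = 11; hence R(5, 5) > 11.


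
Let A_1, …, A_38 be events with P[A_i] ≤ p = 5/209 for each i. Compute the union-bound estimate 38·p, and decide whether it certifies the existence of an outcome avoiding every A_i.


Union bound: P[∪_{i=1}^{38} A_i] ≤ Σ_i P[A_i] ≤ 38·p = 38·(5/209) = 10/11.
Numerically: 10/11 ≈ 0.9090909.
Is 10/11 < 1? YES.
Since P[∪ A_i] ≤ 10/11 < 1, the complement has P[∩ A_i^c] ≥ 1 − 10/11 = 1/11 > 0, so some outcome avoids every A_i.

38·p = 10/11 ≈ 0.9090909; existence CERTIFIED by the union bound.


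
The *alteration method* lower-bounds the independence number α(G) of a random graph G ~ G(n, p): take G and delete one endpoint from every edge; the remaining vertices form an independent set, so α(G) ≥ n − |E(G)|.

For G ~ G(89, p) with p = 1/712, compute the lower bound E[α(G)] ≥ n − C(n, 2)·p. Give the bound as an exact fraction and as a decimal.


E[|E(G)|] = C(89, 2)·p = 3916 · (1/712) = 11/2.
E[α(G)] ≥ n − E[|E(G)|] = 89 − 11/2 = 167/2.
Numerically: ≈ 83.50000.
(This is only a lower bound; the true E[α(G)] may be larger.)

E[α(G)] ≥ 167/2 ≈ 83.50000.


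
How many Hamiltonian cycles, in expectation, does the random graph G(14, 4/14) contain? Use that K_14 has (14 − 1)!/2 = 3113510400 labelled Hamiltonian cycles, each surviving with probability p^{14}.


K_14 has (14 − 1)!/2 = 3113510400 labelled Hamiltonian cycles.
For each such Hamiltonian cycle H, let X_H = 1 if all 14 edges of H are present in G. Then P[X_H = 1] = p^{14} = (2/7)^{14} = 16384/678223072849.
Summing the indicators: E[X] = Σ_H E[X_H] = 3113510400 · p^{14} = 3113510400 · 16384/678223072849 = 7287393484800/96889010407.
Numerically: E[X] ≈ 75.2.

E[X] = 3113510400 · (2/7)^{14} = 7287393484800/96889010407 ≈ 75.2.


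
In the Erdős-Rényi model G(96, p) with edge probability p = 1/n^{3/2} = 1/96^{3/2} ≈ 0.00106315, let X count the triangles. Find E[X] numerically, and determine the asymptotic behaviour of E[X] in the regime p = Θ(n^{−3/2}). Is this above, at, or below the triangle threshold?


Number of potential triangles: C(96, 3) = 142880.
Each occurs with probability p³ ≈ (0.00106315)³ ≈ 1.20165404e-09.
By linearity: E[X] = C(96, 3)·p³ ≈ 142880 · 1.20165404e-09 ≈ 0.000172.
Since α = 3/2 > 1, p = c/n^{3/2} = o(1/n) is below the triangle threshold p ~ 1/n. Asymptotically E[X] ~ (c³/6)·n^{3(1−α)} = (1³/6)·n^{-1.5} → 0, so by Markov's inequality G has no triangles w.h.p.

E[X] ≈ 0.000172; in regime p = Θ(1/n^{3/2}) E[X] tends to 0 (below the triangle threshold p ~ 1/n).


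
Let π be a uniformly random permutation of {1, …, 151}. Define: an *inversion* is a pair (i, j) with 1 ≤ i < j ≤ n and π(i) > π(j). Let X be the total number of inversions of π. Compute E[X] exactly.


Write X = Σ X_I over the C(151, 2) = 11325 pairs i < j, with X_I the indicator of one inversion.
There are 11325 indicators.
For each fixed pair i < j, the values π(i) and π(j) are two distinct elements of {1, …, 151} in uniformly random order; by symmetry P[π(i) > π(j)] = 1/2.
By linearity: E[X] = 11325 · (1/2) = C(151, 2) · (1/2) = 11325/2 = 11325/2 ≈ 5662.500000.

E[X] = 11325/2 = 5662.500000.


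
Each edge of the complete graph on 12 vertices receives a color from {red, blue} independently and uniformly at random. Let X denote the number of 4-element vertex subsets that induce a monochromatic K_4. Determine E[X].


Let X = Σ_S X_S over the C(12, 4) = 495 subsets S of size 4, where X_S = 1 if the K_4 on S is monochromatic.
For a fixed S, the K_4 on S has C(4, 2) = 6 edges. P[all 6 edges red] = (1/2)^6, and likewise for blue, so P[monochromatic] = 2·(1/2)^6 = 2^{1 − 6} = 1/32.
Summing: E[X] = C(12, 4) · 2^{1 − 6} = 495 · 1/32 = 495/32.
Numerically: E[X] ≈ 15.468750.

E[X] = C(12,4)·2^(1−C(4,2)) = 495/32 ≈ 15.468750.


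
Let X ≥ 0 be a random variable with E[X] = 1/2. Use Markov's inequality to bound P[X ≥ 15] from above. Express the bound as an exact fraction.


μ = E[X] = 1/2, a = 15.
Markov: P[X ≥ 15] ≤ μ/a = (1/2)/15 = 1/30.
Numerically: ≈ 0.033333.
(Since a = 15 > μ = 0.500000, the bound 1/30 is < 1 and informative.)

P[X ≥ 15] ≤ 1/30 ≈ 0.033333.


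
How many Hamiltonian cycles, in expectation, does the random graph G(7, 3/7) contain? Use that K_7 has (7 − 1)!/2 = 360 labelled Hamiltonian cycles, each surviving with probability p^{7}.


K_7 has (7 − 1)!/2 = 360 labelled Hamiltonian cycles.
For each such Hamiltonian cycle H, let X_H = 1 if all 7 edges of H are present in G. Then P[X_H = 1] = p^{7} = (3/7)^{7} = 2187/823543.
By linearity of expectation: E[X] = Σ_H E[X_H] = 360 · p^{7} = 360 · 2187/823543 = 787320/823543.
Numerically: E[X] ≈ 0.95602.

E[X] = 360 · (3/7)^{7} = 787320/823543 ≈ 0.95602.


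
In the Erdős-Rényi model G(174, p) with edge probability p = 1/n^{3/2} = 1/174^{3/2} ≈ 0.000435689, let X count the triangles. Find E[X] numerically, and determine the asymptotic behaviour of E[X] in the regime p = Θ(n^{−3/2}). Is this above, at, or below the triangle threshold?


Number of potential triangles: C(174, 3) = 862924.
Each occurs with probability p³ ≈ (0.000435689)³ ≈ 8.27043557e-11.
By linearity: E[X] = C(174, 3)·p³ ≈ 862924 · 8.27043557e-11 ≈ 0.000071.
Since α = 3/2 > 1, p = c/n^{3/2} = o(1/n) is below the triangle threshold p ~ 1/n. Asymptotically E[X] ~ (c³/6)·n^{3(1−α)} = (1³/6)·n^{-1.5} → 0, so by Markov's inequality G has no triangles w.h.p.

E[X] ≈ 0.000071; in regime p = Θ(1/n^{3/2}) E[X] tends to 0 (below the triangle threshold p ~ 1/n).


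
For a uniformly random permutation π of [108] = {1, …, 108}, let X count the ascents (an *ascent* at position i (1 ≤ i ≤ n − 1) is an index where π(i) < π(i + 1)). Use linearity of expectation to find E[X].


Write X = Σ X_I over i = 1, …, 107, with X_I the indicator of one ascent.
There are 107 indicators.
For each fixed i, the pair (π(i), π(i+1)) is a uniformly random ordered pair of distinct values from {1, …, 108}; by symmetry P[π(i) < π(i+1)] = 1/2.
By linearity: E[X] = 107 · (1/2) = (108 − 1) · (1/2) = 107/2 ≈ 53.50000.

E[X] = 107/2 = 53.50000.


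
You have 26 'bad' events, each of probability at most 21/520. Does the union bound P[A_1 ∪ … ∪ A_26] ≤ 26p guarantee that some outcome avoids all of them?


Union bound: P[∪_{i=1}^{26} A_i] ≤ Σ_i P[A_i] ≤ 26·p = 26·(21/520) = 21/20.
Numerically: 21/20 ≈ 1.050000.
Is 21/20 < 1? NO.
Since the bound 21/20 is ≥ 1, the union bound is uninformative here; it does NOT by itself certify existence.

26·p = 21/20 ≈ 1.050000; existence NOT certified by the union bound.


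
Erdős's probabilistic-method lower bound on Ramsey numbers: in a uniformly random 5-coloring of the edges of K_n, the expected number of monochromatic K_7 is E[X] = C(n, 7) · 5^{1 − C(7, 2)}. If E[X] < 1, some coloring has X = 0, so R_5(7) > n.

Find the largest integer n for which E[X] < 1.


We need C(n, 7) · 5^{1 − 21} < 1, i.e. C(n, 7) < 5^{21 − 1} = 95367431640625.
Check values of n near the boundary:
  n = 334: C(334, 7) = 86359460961576; 86359460961576 < 95367431640625? YES
  n = 335: C(335, 7) = 88202498238195; 88202498238195 < 95367431640625? YES
  n = 336: C(336, 7) = 90079147136880; 90079147136880 < 95367431640625? YES
  n = 337: C(337, 7) = 91989916924632; 91989916924632 < 95367431640625? YES
  n = 338: C(338, 7) = 93935323022736; 93935323022736 < 95367431640625? YES
  n = 339: C(339, 7) = 95915887062372; 95915887062372 < 95367431640625? NO
  n = 340: C(340, 7) = 97932136940560; 97932136940560 < 95367431640625? NO
The largest n with C(n, 7) < 95367431640625 is n = 338 (where E[X] = 93935323022736/95367431640625 ≈ 0.9849833). Hence R_5(7) > 338, i.e. R_5(7) ≥ 339.

Largest n = 338; hence R_5(7) > 338.


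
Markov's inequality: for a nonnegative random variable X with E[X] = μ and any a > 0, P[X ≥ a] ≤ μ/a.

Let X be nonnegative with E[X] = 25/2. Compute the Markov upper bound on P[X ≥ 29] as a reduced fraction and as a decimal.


μ = E[X] = 25/2, a = 29.
Markov: P[X ≥ 29] ≤ μ/a = (25/2)/29 = 25/58.
Numerically: ≈ 0.431034.
(Since a = 29 > μ = 12.500000, the bound 25/58 is < 1 and informative.)

P[X ≥ 29] ≤ 25/58 ≈ 0.431034.


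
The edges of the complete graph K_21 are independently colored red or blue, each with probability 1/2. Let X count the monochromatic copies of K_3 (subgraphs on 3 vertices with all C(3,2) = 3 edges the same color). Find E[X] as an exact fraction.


Let X = Σ_S X_S over the C(21, 3) = 1330 subsets S of size 3, where X_S = 1 if the K_3 on S is monochromatic.
For a fixed S, the K_3 on S has C(3, 2) = 3 edges. P[all 3 edges red] = (1/2)^3, and likewise for blue, so P[monochromatic] = 2·(1/2)^3 = 2^{1 − 3} = 1/4.
By linearity of expectation: E[X] = C(21, 3) · 2^{1 − 3} = 1330 · 1/4 = 665/2.
Numerically: E[X] ≈ 332.500000.

E[X] = C(21,3)·2^(1−C(3,2)) = 665/2 ≈ 332.500000.


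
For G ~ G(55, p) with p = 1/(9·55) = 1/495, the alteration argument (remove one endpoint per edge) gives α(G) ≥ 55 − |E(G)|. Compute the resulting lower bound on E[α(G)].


E[|E(G)|] = C(55, 2)·p = 1485 · (1/495) = 3.
E[α(G)] ≥ n − E[|E(G)|] = 55 − 3 = 52.
Numerically: ≈ 52.00000.
(This is only a lower bound; the true E[α(G)] may be larger.)

E[α(G)] ≥ 52 ≈ 52.00000.


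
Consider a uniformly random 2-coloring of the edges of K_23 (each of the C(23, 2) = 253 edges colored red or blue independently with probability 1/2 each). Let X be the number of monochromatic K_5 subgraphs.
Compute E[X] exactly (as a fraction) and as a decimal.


Let X = Σ_S X_S over the C(23, 5) = 33649 subsets S of size 5, where X_S = 1 if the K_5 on S is monochromatic.
For a fixed S, the K_5 on S has C(5, 2) = 10 edges. P[all 10 edges red] = (1/2)^10, and likewise for blue, so P[monochromatic] = 2·(1/2)^10 = 2^{1 − 10} = 1/512.
By linearity: E[X] = C(23, 5) · 2^{1 − 10} = 33649 · 1/512 = 33649/512.
Numerically: E[X] ≈ 65.72070.

E[X] = C(23,5)·2^(1−C(5,2)) = 33649/512 ≈ 65.72070.


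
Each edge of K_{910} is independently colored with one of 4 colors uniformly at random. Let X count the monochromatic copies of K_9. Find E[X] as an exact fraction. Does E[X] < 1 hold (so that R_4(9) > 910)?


E[X] = C(910, 9) · 4^{1 − 36} = 1133378248346922788210 · 4^{−35} = 1133378248346922788210/1180591620717411303424.
As a reduced fraction: E[X] = 566689124173461394105/590295810358705651712 ≈ 0.960.
Is E[X] < 1? YES.
Since E[X] < 1, there exists a 4-coloring of K_{910} with no monochromatic K_9; hence R_4(9) > 910.

E[X] = 566689124173461394105/590295810358705651712 ≈ 0.960; E[X] < 1, so R_4(9) > 910.


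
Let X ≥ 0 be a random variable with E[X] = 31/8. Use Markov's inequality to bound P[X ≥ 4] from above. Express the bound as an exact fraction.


μ = E[X] = 31/8, a = 4.
Markov: P[X ≥ 4] ≤ μ/a = (31/8)/4 = 31/32.
Numerically: ≈ 0.9688.
(Since a = 4 > μ = 3.8750, the bound 31/32 is < 1 and informative.)

P[X ≥ 4] ≤ 31/32 ≈ 0.9688.


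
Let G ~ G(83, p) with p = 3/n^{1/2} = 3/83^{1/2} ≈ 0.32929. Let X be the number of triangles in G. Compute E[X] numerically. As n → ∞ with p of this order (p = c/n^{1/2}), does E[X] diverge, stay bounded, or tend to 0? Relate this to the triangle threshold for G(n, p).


Number of potential triangles: C(83, 3) = 91881.
Each occurs with probability p³ ≈ (0.32929)³ ≈ 3.5706446e-02.
By linearity: E[X] = C(83, 3)·p³ ≈ 91881 · 3.5706446e-02 ≈ 3280.74397.
Since α = 1/2 < 1, p = c/n^{1/2} ≫ 1/n is above the triangle threshold p ~ 1/n. Asymptotically E[X] ~ (c³/6)·n^{3(1−α)} = (3³/6)·n^{1.5} → ∞; triangles are abundant w.h.p.

E[X] ≈ 3280.74397; in regime p = Θ(1/n^{1/2}) E[X] diverges (above the triangle threshold p ~ 1/n).


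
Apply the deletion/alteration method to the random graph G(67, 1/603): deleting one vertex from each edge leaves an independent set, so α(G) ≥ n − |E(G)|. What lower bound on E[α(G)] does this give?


E[|E(G)|] = C(67, 2)·p = 2211 · (1/603) = 11/3.
E[α(G)] ≥ n − E[|E(G)|] = 67 − 11/3 = 190/3.
Numerically: ≈ 63.3333.
(This is only a lower bound; the true E[α(G)] may be larger.)

E[α(G)] ≥ 190/3 ≈ 63.3333.


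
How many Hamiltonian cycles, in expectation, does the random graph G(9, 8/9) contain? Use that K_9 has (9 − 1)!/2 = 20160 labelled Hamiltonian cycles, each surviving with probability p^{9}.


K_9 has (9 − 1)!/2 = 20160 labelled Hamiltonian cycles.
For each such Hamiltonian cycle H, let X_H = 1 if all 9 edges of H are present in G. Then P[X_H = 1] = p^{9} = (8/9)^{9} = 134217728/387420489.
By linearity: E[X] = Σ_H E[X_H] = 20160 · p^{9} = 20160 · 134217728/387420489 = 300647710720/43046721.
Numerically: E[X] ≈ 6.98e+03.

E[X] = 20160 · (8/9)^{9} = 300647710720/43046721 ≈ 6.98e+03.


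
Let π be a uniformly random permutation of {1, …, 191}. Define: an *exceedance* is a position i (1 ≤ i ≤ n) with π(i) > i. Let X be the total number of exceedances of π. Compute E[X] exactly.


Write X = Σ_{i=1}^{191} X_i, where X_i = 1_{π(i) > i}.
For each fixed i, π(i) is uniform over {1, …, 191} (marginal of a uniform permutation), so P[π(i) > i] = (n − i)/n. Summing: Σ_{i=1}^{191} (n − i)/n = (0 + 1 + … + 190)/191 = 191(191 − 1)/(2·191) = (191 − 1)/2.
Hence E[X] = Σ_{i=1}^{191} (191 − i)/191 = 95 ≈ 95.0000.

E[X] = 95 = 95.0000.


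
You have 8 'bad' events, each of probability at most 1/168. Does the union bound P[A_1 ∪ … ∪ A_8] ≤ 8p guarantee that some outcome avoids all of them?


Union bound: P[∪_{i=1}^{8} A_i] ≤ Σ_i P[A_i] ≤ 8·p = 8·(1/168) = 1/21.
Numerically: 1/21 ≈ 0.0476190.
Is 1/21 < 1? YES.
Since P[∪ A_i] ≤ 1/21 < 1, the complement has P[∩ A_i^c] ≥ 1 − 1/21 = 20/21 > 0, so some outcome avoids every A_i.

8·p = 1/21 ≈ 0.0476190; existence CERTIFIED by the union bound.


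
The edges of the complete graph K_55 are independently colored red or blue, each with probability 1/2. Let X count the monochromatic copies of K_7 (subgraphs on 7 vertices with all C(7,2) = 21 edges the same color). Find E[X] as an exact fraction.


Let X = Σ_S X_S over the C(55, 7) = 202927725 subsets S of size 7, where X_S = 1 if the K_7 on S is monochromatic.
For a fixed S, the K_7 on S has C(7, 2) = 21 edges. P[all 21 edges red] = (1/2)^21, and likewise for blue, so P[monochromatic] = 2·(1/2)^21 = 2^{1 − 21} = 1/1048576.
By linearity: E[X] = C(55, 7) · 2^{1 − 21} = 202927725 · 1/1048576 = 202927725/1048576.
Numerically: E[X] ≈ 193.5270.

E[X] = C(55,7)·2^(1−C(7,2)) = 202927725/1048576 ≈ 193.5270.


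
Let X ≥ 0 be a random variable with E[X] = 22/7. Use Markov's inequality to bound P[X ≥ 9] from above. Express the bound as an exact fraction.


μ = E[X] = 22/7, a = 9.
Markov: P[X ≥ 9] ≤ μ/a = (22/7)/9 = 22/63.
Numerically: ≈ 0.349206.
(Since a = 9 > μ = 3.142857, the bound 22/63 is < 1 and informative.)

P[X ≥ 9] ≤ 22/63 ≈ 0.349206.


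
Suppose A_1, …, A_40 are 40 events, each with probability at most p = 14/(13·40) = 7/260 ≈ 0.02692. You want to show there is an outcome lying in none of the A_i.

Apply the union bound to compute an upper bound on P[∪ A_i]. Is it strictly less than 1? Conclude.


Union bound: P[∪_{i=1}^{40} A_i] ≤ Σ_i P[A_i] ≤ 40·p = 40·(7/260) = 14/13.
Numerically: 14/13 ≈ 1.07692.
Is 14/13 < 1? NO.
Since the bound 14/13 is ≥ 1, the union bound is uninformative here; it does NOT by itself certify existence.

40·p = 14/13 ≈ 1.07692; existence NOT certified by the union bound.


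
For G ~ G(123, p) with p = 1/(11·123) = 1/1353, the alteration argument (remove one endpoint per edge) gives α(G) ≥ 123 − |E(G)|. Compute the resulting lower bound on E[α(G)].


E[|E(G)|] = C(123, 2)·p = 7503 · (1/1353) = 61/11.
E[α(G)] ≥ n − E[|E(G)|] = 123 − 61/11 = 1292/11.
Numerically: ≈ 117.455.
(This is only a lower bound; the true E[α(G)] may be larger.)

E[α(G)] ≥ 1292/11 ≈ 117.455.


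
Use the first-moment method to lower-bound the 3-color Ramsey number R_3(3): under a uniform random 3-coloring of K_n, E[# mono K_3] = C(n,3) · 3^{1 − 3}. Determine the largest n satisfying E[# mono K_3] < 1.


We need C(n, 3) · 3^{1 − 3} < 1, i.e. C(n, 3) < 3^{3 − 1} = 9.
Check values of n near the boundary:
  n = 3: C(3, 3) = 1; 1 < 9? YES
  n = 4: C(4, 3) = 4; 4 < 9? YES
  n = 5: C(5, 3) = 10; 10 < 9? NO
  n = 6: C(6, 3) = 20; 20 < 9? NO
The largest n with C(n, 3) < 9 is n = 4 (where E[X] = 4/9 ≈ 0.444). Hence R_3(3) > 4, i.e. R_3(3) ≥ 5.

Largest n = 4; hence R_3(3) > 4.


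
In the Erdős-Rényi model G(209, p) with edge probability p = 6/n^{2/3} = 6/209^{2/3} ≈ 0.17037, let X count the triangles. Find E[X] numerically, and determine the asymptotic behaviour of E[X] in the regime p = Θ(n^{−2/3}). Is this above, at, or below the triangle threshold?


Number of potential triangles: C(209, 3) = 1499784.
Each occurs with probability p³ ≈ (0.17037)³ ≈ 4.9449417e-03.
By linearity: E[X] = C(209, 3)·p³ ≈ 1499784 · 4.9449417e-03 ≈ 7416.34450.
Since α = 2/3 < 1, p = c/n^{2/3} ≫ 1/n is above the triangle threshold p ~ 1/n. Asymptotically E[X] ~ (c³/6)·n^{3(1−α)} = (6³/6)·n^{1} → ∞; triangles are abundant w.h.p.

E[X] ≈ 7416.34450; in regime p = Θ(1/n^{2/3}) E[X] diverges (above the triangle threshold p ~ 1/n).


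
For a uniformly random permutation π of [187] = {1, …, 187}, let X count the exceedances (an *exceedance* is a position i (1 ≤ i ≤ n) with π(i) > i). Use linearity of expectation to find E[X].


Write X = Σ_{i=1}^{187} X_i, where X_i = 1_{π(i) > i}.
For each fixed i, π(i) is uniform over {1, …, 187} (marginal of a uniform permutation), so P[π(i) > i] = (n − i)/n. Summing: Σ_{i=1}^{187} (n − i)/n = (0 + 1 + … + 186)/187 = 187(187 − 1)/(2·187) = (187 − 1)/2.
Hence E[X] = Σ_{i=1}^{187} (187 − i)/187 = 93 ≈ 93.000000.

E[X] = 93 = 93.000000.


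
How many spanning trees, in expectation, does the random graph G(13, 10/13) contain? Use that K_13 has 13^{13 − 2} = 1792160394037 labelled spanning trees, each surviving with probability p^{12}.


K_13 has 13^{13 − 2} = 1792160394037 labelled spanning trees.
For each such spanning tree H, let X_H = 1 if all 12 edges of H are present in G. Then P[X_H = 1] = p^{12} = (10/13)^{12} = 1000000000000/23298085122481.
Summing the indicators: E[X] = Σ_H E[X_H] = 1792160394037 · p^{12} = 1792160394037 · 1000000000000/23298085122481 = 1000000000000/13.
Numerically: E[X] ≈ 7.6923e+10.

E[X] = 1792160394037 · (10/13)^{12} = 1000000000000/13 ≈ 7.6923e+10.


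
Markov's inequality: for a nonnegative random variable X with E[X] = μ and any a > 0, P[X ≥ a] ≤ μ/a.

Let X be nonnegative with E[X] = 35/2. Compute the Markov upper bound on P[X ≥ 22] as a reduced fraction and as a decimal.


μ = E[X] = 35/2, a = 22.
Markov: P[X ≥ 22] ≤ μ/a = (35/2)/22 = 35/44.
Numerically: ≈ 0.7955.
(Since a = 22 > μ = 17.5000, the bound 35/44 is < 1 and informative.)

P[X ≥ 22] ≤ 35/44 ≈ 0.7955.


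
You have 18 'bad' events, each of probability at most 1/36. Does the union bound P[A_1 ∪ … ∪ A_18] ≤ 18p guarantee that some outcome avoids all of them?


Union bound: P[∪_{i=1}^{18} A_i] ≤ Σ_i P[A_i] ≤ 18·p = 18·(1/36) = 1/2.
Numerically: 1/2 ≈ 0.500000.
Is 1/2 < 1? YES.
Since P[∪ A_i] ≤ 1/2 < 1, the complement has P[∩ A_i^c] ≥ 1 − 1/2 = 1/2 > 0, so some outcome avoids every A_i.

18·p = 1/2 ≈ 0.500000; existence CERTIFIED by the union bound.


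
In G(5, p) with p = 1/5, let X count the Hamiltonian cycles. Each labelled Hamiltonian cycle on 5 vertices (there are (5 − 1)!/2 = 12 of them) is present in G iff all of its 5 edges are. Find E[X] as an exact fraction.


K_5 has (5 − 1)!/2 = 12 labelled Hamiltonian cycles.
For each such Hamiltonian cycle H, let X_H = 1 if all 5 edges of H are present in G. Then P[X_H = 1] = p^{5} = (1/5)^{5} = 1/3125.
Summing the indicators: E[X] = Σ_H E[X_H] = 12 · p^{5} = 12 · 1/3125 = 12/3125.
Numerically: E[X] ≈ 0.00384.

E[X] = 12 · (1/5)^{5} = 12/3125 ≈ 0.00384.


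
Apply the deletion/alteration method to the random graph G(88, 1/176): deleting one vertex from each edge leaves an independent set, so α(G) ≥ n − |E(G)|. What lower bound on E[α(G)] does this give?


E[|E(G)|] = C(88, 2)·p = 3828 · (1/176) = 87/4.
E[α(G)] ≥ n − E[|E(G)|] = 88 − 87/4 = 265/4.
Numerically: ≈ 66.250.
(This is only a lower bound; the true E[α(G)] may be larger.)

E[α(G)] ≥ 265/4 ≈ 66.250.


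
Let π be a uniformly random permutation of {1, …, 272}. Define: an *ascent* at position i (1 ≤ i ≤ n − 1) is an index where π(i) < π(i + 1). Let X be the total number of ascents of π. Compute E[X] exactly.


Write X = Σ X_I over i = 1, …, 271, with X_I the indicator of one ascent.
There are 271 indicators.
For each fixed i, the pair (π(i), π(i+1)) is a uniformly random ordered pair of distinct values from {1, …, 272}; by symmetry P[π(i) < π(i+1)] = 1/2.
By linearity: E[X] = 271 · (1/2) = (272 − 1) · (1/2) = 271/2 ≈ 135.500.

E[X] = 271/2 = 135.500.


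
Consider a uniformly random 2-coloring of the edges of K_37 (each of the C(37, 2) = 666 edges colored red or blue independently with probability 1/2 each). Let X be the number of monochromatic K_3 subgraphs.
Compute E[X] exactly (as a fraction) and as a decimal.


Let X = Σ_S X_S over the C(37, 3) = 7770 subsets S of size 3, where X_S = 1 if the K_3 on S is monochromatic.
For a fixed S, the K_3 on S has C(3, 2) = 3 edges. P[all 3 edges red] = (1/2)^3, and likewise for blue, so P[monochromatic] = 2·(1/2)^3 = 2^{1 − 3} = 1/4.
By linearity: E[X] = C(37, 3) · 2^{1 − 3} = 7770 · 1/4 = 3885/2.
Numerically: E[X] ≈ 1942.50000.

E[X] = C(37,3)·2^(1−C(3,2)) = 3885/2 ≈ 1942.50000.


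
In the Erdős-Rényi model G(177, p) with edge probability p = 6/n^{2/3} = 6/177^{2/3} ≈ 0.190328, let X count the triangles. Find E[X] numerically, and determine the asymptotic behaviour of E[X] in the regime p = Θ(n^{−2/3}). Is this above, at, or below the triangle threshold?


Number of potential triangles: C(177, 3) = 908600.
Each occurs with probability p³ ≈ (0.190328)³ ≈ 6.89457053e-03.
By linearity: E[X] = C(177, 3)·p³ ≈ 908600 · 6.89457053e-03 ≈ 6264.406780.
Since α = 2/3 < 1, p = c/n^{2/3} ≫ 1/n is above the triangle threshold p ~ 1/n. Asymptotically E[X] ~ (c³/6)·n^{3(1−α)} = (6³/6)·n^{1} → ∞; triangles are abundant w.h.p.

E[X] ≈ 6264.406780; in regime p = Θ(1/n^{2/3}) E[X] diverges (above the triangle threshold p ~ 1/n).


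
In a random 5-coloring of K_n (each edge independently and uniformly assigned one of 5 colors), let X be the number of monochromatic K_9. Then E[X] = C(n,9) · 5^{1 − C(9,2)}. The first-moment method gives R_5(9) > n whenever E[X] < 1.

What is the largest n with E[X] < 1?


We need C(n, 9) · 5^{1 − 36} < 1, i.e. C(n, 9) < 5^{36 − 1} = 2910383045673370361328125.
Check values of n near the boundary:
  n = 2165: C(2165, 9) = 2832220612024886803272630; 2832220612024886803272630 < 2910383045673370361328125? YES
  n = 2166: C(2166, 9) = 2844037944203015677277940; 2844037944203015677277940 < 2910383045673370361328125? YES
  n = 2167: C(2167, 9) = 2855899084841489792706810; 2855899084841489792706810 < 2910383045673370361328125? YES
  n = 2168: C(2168, 9) = 2867804175977929537095120; 2867804175977929537095120 < 2910383045673370361328125? YES
  n = 2169: C(2169, 9) = 2879753360044504243499683; 2879753360044504243499683 < 2910383045673370361328125? YES
  n = 2170: C(2170, 9) = 2891746779868845075610510; 2891746779868845075610510 < 2910383045673370361328125? YES
  n = 2171: C(2171, 9) = 2903784578674959601827205; 2903784578674959601827205 < 2910383045673370361328125? YES
  n = 2172: C(2172, 9) = 2915866900084148060642020; 2915866900084148060642020 < 2910383045673370361328125? NO
The largest n with C(n, 9) < 2910383045673370361328125 is n = 2171 (where E[X] = 580756915734991920365441/582076609134674072265625 ≈ 0.99773). Hence R_5(9) > 2171, i.e. R_5(9) ≥ 2172.

Largest n = 2171; hence R_5(9) > 2171.


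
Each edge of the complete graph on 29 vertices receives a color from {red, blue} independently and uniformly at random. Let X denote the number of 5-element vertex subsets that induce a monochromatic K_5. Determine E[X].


Let X = Σ_S X_S over the C(29, 5) = 118755 subsets S of size 5, where X_S = 1 if the K_5 on S is monochromatic.
For a fixed S, the K_5 on S has C(5, 2) = 10 edges. P[all 10 edges red] = (1/2)^10, and likewise for blue, so P[monochromatic] = 2·(1/2)^10 = 2^{1 − 10} = 1/512.
By linearity of expectation: E[X] = C(29, 5) · 2^{1 − 10} = 118755 · 1/512 = 118755/512.
Numerically: E[X] ≈ 231.9434.

E[X] = C(29,5)·2^(1−C(5,2)) = 118755/512 ≈ 231.9434.


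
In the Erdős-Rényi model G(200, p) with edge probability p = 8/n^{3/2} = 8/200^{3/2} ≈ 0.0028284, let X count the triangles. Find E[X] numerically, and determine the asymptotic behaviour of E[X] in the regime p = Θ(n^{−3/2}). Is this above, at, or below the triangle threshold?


Number of potential triangles: C(200, 3) = 1313400.
Each occurs with probability p³ ≈ (0.0028284)³ ≈ 2.2627417e-08.
By linearity: E[X] = C(200, 3)·p³ ≈ 1313400 · 2.2627417e-08 ≈ 0.02972.
Since α = 3/2 > 1, p = c/n^{3/2} = o(1/n) is below the triangle threshold p ~ 1/n. Asymptotically E[X] ~ (c³/6)·n^{3(1−α)} = (8³/6)·n^{-1.5} → 0, so by Markov's inequality G has no triangles w.h.p.

E[X] ≈ 0.02972; in regime p = Θ(1/n^{3/2}) E[X] tends to 0 (below the triangle threshold p ~ 1/n).


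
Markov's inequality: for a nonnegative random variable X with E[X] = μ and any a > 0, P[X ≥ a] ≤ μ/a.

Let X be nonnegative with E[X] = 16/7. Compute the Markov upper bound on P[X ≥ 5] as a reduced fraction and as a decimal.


μ = E[X] = 16/7, a = 5.
Markov: P[X ≥ 5] ≤ μ/a = (16/7)/5 = 16/35.
Numerically: ≈ 0.4571.
(Since a = 5 > μ = 2.2857, the bound 16/35 is < 1 and informative.)

P[X ≥ 5] ≤ 16/35 ≈ 0.4571.


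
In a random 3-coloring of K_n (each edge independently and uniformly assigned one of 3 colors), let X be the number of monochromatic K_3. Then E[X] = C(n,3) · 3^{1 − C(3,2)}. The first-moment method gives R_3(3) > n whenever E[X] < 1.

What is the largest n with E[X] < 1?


We need C(n, 3) · 3^{1 − 3} < 1, i.e. C(n, 3) < 3^{3 − 1} = 9.
Check values of n near the boundary:
  n = 3: C(3, 3) = 1; 1 < 9? YES
  n = 4: C(4, 3) = 4; 4 < 9? YES
  n = 5: C(5, 3) = 10; 10 < 9? NO
The largest n with C(n, 3) < 9 is n = 4 (where E[X] = 4/9 ≈ 0.4444444). Hence R_3(3) > 4, i.e. R_3(3) ≥ 5.

Largest n = 4; hence R_3(3) > 4.


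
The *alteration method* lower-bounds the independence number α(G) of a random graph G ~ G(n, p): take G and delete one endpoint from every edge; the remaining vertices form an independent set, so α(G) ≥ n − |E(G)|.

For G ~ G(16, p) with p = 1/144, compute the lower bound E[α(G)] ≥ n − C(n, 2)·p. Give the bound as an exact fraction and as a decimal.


E[|E(G)|] = C(16, 2)·p = 120 · (1/144) = 5/6.
E[α(G)] ≥ n − E[|E(G)|] = 16 − 5/6 = 91/6.
Numerically: ≈ 15.1667.
(This is only a lower bound; the true E[α(G)] may be larger.)

E[α(G)] ≥ 91/6 ≈ 15.1667.


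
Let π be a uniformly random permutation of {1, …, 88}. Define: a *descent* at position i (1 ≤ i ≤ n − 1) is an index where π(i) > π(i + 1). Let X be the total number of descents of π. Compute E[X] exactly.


Write X = Σ X_I over i = 1, …, 87, with X_I the indicator of one descent.
There are 87 indicators.
For each fixed i, the pair (π(i), π(i+1)) is a uniformly random ordered pair of distinct values from {1, …, 88}; by symmetry P[π(i) > π(i+1)] = 1/2.
By linearity: E[X] = 87 · (1/2) = (88 − 1) · (1/2) = 87/2 ≈ 43.500.

E[X] = 87/2 = 43.500.


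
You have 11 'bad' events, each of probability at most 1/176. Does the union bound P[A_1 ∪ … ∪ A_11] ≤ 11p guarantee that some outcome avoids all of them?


Union bound: P[∪_{i=1}^{11} A_i] ≤ Σ_i P[A_i] ≤ 11·p = 11·(1/176) = 1/16.
Numerically: 1/16 ≈ 0.062500.
Is 1/16 < 1? YES.
Since P[∪ A_i] ≤ 1/16 < 1, the complement has P[∩ A_i^c] ≥ 1 − 1/16 = 15/16 > 0, so some outcome avoids every A_i.

11·p = 1/16 ≈ 0.062500; existence CERTIFIED by the union bound.


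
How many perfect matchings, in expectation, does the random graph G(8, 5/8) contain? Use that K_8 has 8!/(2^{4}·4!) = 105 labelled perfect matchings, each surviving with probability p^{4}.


K_8 has 8!/(2^{4}·4!) = 105 labelled perfect matchings.
For each such perfect matching H, let X_H = 1 if all 4 edges of H are present in G. Then P[X_H = 1] = p^{4} = (5/8)^{4} = 625/4096.
By linearity of expectation: E[X] = Σ_H E[X_H] = 105 · p^{4} = 105 · 625/4096 = 65625/4096.
Numerically: E[X] ≈ 16.0217.

E[X] = 105 · (5/8)^{4} = 65625/4096 ≈ 16.0217.


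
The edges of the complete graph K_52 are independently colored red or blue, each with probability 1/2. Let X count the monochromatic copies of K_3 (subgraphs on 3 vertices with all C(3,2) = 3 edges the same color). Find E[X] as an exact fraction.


Let X = Σ_S X_S over the C(52, 3) = 22100 subsets S of size 3, where X_S = 1 if the K_3 on S is monochromatic.
For a fixed S, the K_3 on S has C(3, 2) = 3 edges. P[all 3 edges red] = (1/2)^3, and likewise for blue, so P[monochromatic] = 2·(1/2)^3 = 2^{1 − 3} = 1/4.
Summing: E[X] = C(52, 3) · 2^{1 − 3} = 22100 · 1/4 = 5525.
Numerically: E[X] ≈ 5525.00000.

E[X] = C(52,3)·2^(1−C(3,2)) = 5525 ≈ 5525.00000.


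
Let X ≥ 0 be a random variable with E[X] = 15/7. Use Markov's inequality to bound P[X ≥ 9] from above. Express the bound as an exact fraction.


μ = E[X] = 15/7, a = 9.
Markov: P[X ≥ 9] ≤ μ/a = (15/7)/9 = 5/21.
Numerically: ≈ 0.238.
(Since a = 9 > μ = 2.143, the bound 5/21 is < 1 and informative.)

P[X ≥ 9] ≤ 5/21 ≈ 0.238.


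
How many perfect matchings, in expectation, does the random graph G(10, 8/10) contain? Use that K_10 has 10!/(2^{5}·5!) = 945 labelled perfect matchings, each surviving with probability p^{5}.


K_10 has 10!/(2^{5}·5!) = 945 labelled perfect matchings.
For each such perfect matching H, let X_H = 1 if all 5 edges of H are present in G. Then P[X_H = 1] = p^{5} = (4/5)^{5} = 1024/3125.
By linearity: E[X] = Σ_H E[X_H] = 945 · p^{5} = 945 · 1024/3125 = 193536/625.
Numerically: E[X] ≈ 309.66.

E[X] = 945 · (4/5)^{5} = 193536/625 ≈ 309.66.


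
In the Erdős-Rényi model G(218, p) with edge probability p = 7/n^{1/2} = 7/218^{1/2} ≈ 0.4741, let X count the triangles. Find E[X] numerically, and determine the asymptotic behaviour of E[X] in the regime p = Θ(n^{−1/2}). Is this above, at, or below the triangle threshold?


Number of potential triangles: C(218, 3) = 1703016.
Each occurs with probability p³ ≈ (0.4741)³ ≈ 1.065637e-01.
By linearity: E[X] = C(218, 3)·p³ ≈ 1703016 · 1.065637e-01 ≈ 181479.7231.
Since α = 1/2 < 1, p = c/n^{1/2} ≫ 1/n is above the triangle threshold p ~ 1/n. Asymptotically E[X] ~ (c³/6)·n^{3(1−α)} = (7³/6)·n^{1.5} → ∞; triangles are abundant w.h.p.

E[X] ≈ 181479.7231; in regime p = Θ(1/n^{1/2}) E[X] diverges (above the triangle threshold p ~ 1/n).


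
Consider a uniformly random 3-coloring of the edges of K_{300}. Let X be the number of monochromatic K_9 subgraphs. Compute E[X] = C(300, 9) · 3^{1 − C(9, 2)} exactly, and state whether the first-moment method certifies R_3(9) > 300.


E[X] = C(300, 9) · 3^{1 − 36} = 48052241692154700 · 3^{−35} = 48052241692154700/50031545098999707.
As a reduced fraction: E[X] = 16017413897384900/16677181699666569 ≈ 0.96044.
Is E[X] < 1? YES.
Since E[X] < 1, there exists a 3-coloring of K_{300} with no monochromatic K_9; hence R_3(9) > 300.

E[X] = 16017413897384900/16677181699666569 ≈ 0.96044; E[X] < 1, so R_3(9) > 300.


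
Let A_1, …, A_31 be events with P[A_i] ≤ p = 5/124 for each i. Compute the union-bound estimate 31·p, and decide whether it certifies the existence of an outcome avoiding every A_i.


Union bound: P[∪_{i=1}^{31} A_i] ≤ Σ_i P[A_i] ≤ 31·p = 31·(5/124) = 5/4.
Numerically: 5/4 ≈ 1.2500.
Is 5/4 < 1? NO.
Since the bound 5/4 is ≥ 1, the union bound is uninformative here; it does NOT by itself certify existence.

31·p = 5/4 ≈ 1.2500; existence NOT certified by the union bound.


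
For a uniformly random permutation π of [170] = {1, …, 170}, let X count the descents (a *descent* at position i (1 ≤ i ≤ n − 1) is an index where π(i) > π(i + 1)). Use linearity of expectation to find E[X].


Write X = Σ X_I over i = 1, …, 169, with X_I the indicator of one descent.
There are 169 indicators.
For each fixed i, the pair (π(i), π(i+1)) is a uniformly random ordered pair of distinct values from {1, …, 170}; by symmetry P[π(i) > π(i+1)] = 1/2.
By linearity: E[X] = 169 · (1/2) = (170 − 1) · (1/2) = 169/2 ≈ 84.50000.

E[X] = 169/2 = 84.50000.


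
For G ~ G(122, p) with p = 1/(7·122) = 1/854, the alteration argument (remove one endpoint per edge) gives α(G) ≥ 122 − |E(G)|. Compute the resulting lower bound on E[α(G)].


E[|E(G)|] = C(122, 2)·p = 7381 · (1/854) = 121/14.
E[α(G)] ≥ n − E[|E(G)|] = 122 − 121/14 = 1587/14.
Numerically: ≈ 113.357.
(This is only a lower bound; the true E[α(G)] may be larger.)

E[α(G)] ≥ 1587/14 ≈ 113.357.


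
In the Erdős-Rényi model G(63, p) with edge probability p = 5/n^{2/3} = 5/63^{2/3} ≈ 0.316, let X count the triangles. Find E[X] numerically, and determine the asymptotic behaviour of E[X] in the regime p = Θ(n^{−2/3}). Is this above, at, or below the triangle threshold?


Number of potential triangles: C(63, 3) = 39711.
Each occurs with probability p³ ≈ (0.316)³ ≈ 3.14941e-02.
By linearity: E[X] = C(63, 3)·p³ ≈ 39711 · 3.14941e-02 ≈ 1250.661.
Since α = 2/3 < 1, p = c/n^{2/3} ≫ 1/n is above the triangle threshold p ~ 1/n. Asymptotically E[X] ~ (c³/6)·n^{3(1−α)} = (5³/6)·n^{1} → ∞; triangles are abundant w.h.p.

E[X] ≈ 1250.661; in regime p = Θ(1/n^{2/3}) E[X] diverges (above the triangle threshold p ~ 1/n).
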